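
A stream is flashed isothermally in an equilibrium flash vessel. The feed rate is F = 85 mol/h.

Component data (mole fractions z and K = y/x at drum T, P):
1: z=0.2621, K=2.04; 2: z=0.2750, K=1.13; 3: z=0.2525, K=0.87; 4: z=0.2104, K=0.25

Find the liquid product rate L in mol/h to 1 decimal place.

L = 58.5 mol/h

Material balance + equilibrium reduce to Σ zᵢ(Kᵢ−1)/(1+ψ(Kᵢ−1)) = 0.
Check two-phase: ΣzᵢKᵢ = 1.1177 > 1 and Σzᵢ/Kᵢ = 1.5037 > 1, so g(0) = 0.1177 > 0 and g(1) = -0.5037 < 0.
Iterate (Newton) starting at ψ = 0.55:
  ψ = 0.5500: g = -0.09718, g' = -0.4666 → ψ = 0.3417
  ψ = 0.3417: g = -0.01119, g' = -0.3772 → ψ = 0.3121
  ψ = 0.3121: g = -0.00008, g' = -0.3722 → ψ = 0.3118
Converged at ψ = 0.3118.
Then V = ψ·F = 0.3118·85 = 26.5 mol/h and L = F − V = 58.5 mol/h.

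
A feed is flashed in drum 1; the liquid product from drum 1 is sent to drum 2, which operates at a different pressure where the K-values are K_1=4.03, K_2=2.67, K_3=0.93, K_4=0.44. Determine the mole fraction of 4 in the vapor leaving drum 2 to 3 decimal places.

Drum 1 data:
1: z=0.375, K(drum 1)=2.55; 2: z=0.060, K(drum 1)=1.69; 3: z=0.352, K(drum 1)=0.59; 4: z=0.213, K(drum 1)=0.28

y_4 (drum 2) = 0.200

Drum 1:
Newton iteration, ψ₁⁰ = 0.61:
  ψ₁ = 0.610: g = -0.1380, g' = -0.708 → ψ₁ = 0.415
  ψ₁ = 0.415: g = -0.0068, g' = -0.661 → ψ₁ = 0.405
Converged at ψ₁ = 0.405.
Drum-1 compositions:
  1: x = 0.230, y = 0.588
  2: x = 0.047, y = 0.079
  3: x = 0.422, y = 0.249
  4: x = 0.301, y = 0.084
Drum-2 feed = drum-1 liquid: z₂ = (0.2304, 0.0469, 0.4221, 0.3006).
Drum 2:
Iterate (Newton) starting at ψ₂ = 0.5:
  ψ₂ = 0.500: g = 0.0558, g' = -0.557 → ψ₂ = 0.600
  ψ₂ = 0.600: g = 0.0024, g' = -0.515 → ψ₂ = 0.605
Converged at ψ₂ = 0.605.
  1: x = 0.081, y = 0.328
  2: x = 0.023, y = 0.062
  3: x = 0.441, y = 0.410
  4: x = 0.455, y = 0.200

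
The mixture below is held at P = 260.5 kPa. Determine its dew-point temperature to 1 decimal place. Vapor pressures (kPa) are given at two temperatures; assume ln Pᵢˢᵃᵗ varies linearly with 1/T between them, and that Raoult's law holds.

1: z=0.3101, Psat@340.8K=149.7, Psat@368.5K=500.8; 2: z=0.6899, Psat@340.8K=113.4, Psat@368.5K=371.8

Dew-point temperature: Σzᵢ·P/Pᵢˢᵃᵗ(T) = 1. Interpolate ln Pᵢˢᵃᵗ = aᵢ + bᵢ/T.
  T = 340.8 K: ΣzᵢP/Pᵢˢᵃᵗ = 2.1244
  T = 368.5 K: ΣzᵢP/Pᵢˢᵃᵗ = 0.6447
  T = 354.6 K: ΣzᵢP/Pᵢˢᵃᵗ = 1.1458
  T = 361.6 K: ΣzᵢP/Pᵢˢᵃᵗ = 0.8530
  T = 358.1 K: ΣzᵢP/Pᵢˢᵃᵗ = 0.9872
  T = 356.4 K: ΣzᵢP/Pᵢˢᵃᵗ = 1.0609
Interpolating between 356.4 K and 358.1 K gives T ≈ 357.8 K.

T = 357.8 K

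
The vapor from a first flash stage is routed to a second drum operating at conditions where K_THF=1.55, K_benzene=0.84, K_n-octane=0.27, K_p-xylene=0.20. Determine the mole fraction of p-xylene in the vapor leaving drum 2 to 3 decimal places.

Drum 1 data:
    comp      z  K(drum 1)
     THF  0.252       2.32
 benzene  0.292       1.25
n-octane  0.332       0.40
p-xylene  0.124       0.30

y_p-xylene (drum 2) = 0.010

Drum 1:
Newton–Raphson from ψ₁ = 0.5:
  ψ₁ = 0.500: g = -0.1528, g' = -0.561 → ψ₁ = 0.228
  ψ₁ = 0.228: g = -0.0092, g' = -0.522 → ψ₁ = 0.210
Converged at ψ₁ = 0.210.
Drum-1 compositions:
  THF: x = 0.197, y = 0.458
  benzene: x = 0.277, y = 0.347
  n-octane: x = 0.380, y = 0.152
  p-xylene: x = 0.145, y = 0.044
Drum-2 feed = drum-1 vapor: z₂ = (0.4576, 0.3468, 0.1520, 0.0436).
Drum 2:
Iterate (Newton) starting at ψ₂ = 0.5:
  ψ₂ = 0.500: g = -0.0958, g' = -0.374 → ψ₂ = 0.244
  ψ₂ = 0.244: g = -0.0142, g' = -0.280 → ψ₂ = 0.193
Converged at ψ₂ = 0.193.
  THF: x = 0.414, y = 0.641
  benzene: x = 0.358, y = 0.301
  n-octane: x = 0.177, y = 0.048
  p-xylene: x = 0.052, y = 0.010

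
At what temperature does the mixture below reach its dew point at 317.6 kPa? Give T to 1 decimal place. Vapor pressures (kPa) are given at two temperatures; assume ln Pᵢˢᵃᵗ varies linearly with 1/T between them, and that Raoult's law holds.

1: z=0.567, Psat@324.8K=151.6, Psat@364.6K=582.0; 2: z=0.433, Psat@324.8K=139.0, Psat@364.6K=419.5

T = 348.9 K

Dew-point temperature: Σzᵢ·P/Pᵢˢᵃᵗ(T) = 1. Interpolate ln Pᵢˢᵃᵗ = aᵢ + bᵢ/T.
  T = 324.8 K: ΣzᵢP/Pᵢˢᵃᵗ = 2.1772
  T = 364.6 K: ΣzᵢP/Pᵢˢᵃᵗ = 0.6372
  T = 344.7 K: ΣzᵢP/Pᵢˢᵃᵗ = 1.1348
  T = 354.6 K: ΣzᵢP/Pᵢˢᵃᵗ = 0.8444
  T = 349.6 K: ΣzᵢP/Pᵢˢᵃᵗ = 0.9782
  T = 347.1 K: ΣzᵢP/Pᵢˢᵃᵗ = 1.0546
Interpolating between 347.1 K and 349.6 K gives T ≈ 348.9 K.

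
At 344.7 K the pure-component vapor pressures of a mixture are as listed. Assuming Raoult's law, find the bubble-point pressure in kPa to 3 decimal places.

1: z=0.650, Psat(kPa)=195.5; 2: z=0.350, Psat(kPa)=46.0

Pbub = 143.175 kPa

At the bubble point ψ → 0, so ΣzᵢKᵢ = 1 with Kᵢ = Pᵢˢᵃᵗ/P ⇒ P = ΣzᵢPᵢˢᵃᵗ.
P = 0.650·195.5 + 0.350·46.0 = 143.175 kPa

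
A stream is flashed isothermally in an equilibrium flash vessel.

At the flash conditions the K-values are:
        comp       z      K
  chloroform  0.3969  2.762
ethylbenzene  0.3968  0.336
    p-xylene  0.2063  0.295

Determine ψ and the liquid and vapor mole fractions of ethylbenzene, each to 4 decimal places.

Let ψ = V/F and solve Σ zᵢ(Kᵢ−1)/(1+ψ(Kᵢ−1)) = 0.
g(0) = ΣzᵢKᵢ − 1 = 0.2904 and g(1) = 1 − Σzᵢ/Kᵢ = -1.0240, so a root lies in (0, 1).
Iterate (Newton) starting at ψ = 0.5:
  ψ = 0.5000: g = -0.24725, g' = -0.9849 → ψ = 0.2490
  ψ = 0.2490: g = -0.00595, g' = -0.9973 → ψ = 0.2430
Converged at ψ = 0.2430.
Compositions from xᵢ = zᵢ/(1+ψ(Kᵢ−1)), yᵢ = Kᵢxᵢ:
  chloroform: x = 0.2779, y = 0.7676
  ethylbenzene: x = 0.4731, y = 0.1590
  p-xylene: x = 0.2489, y = 0.0734

ψ = 0.2430, x_ethylbenzene = 0.4731, y_ethylbenzene = 0.1590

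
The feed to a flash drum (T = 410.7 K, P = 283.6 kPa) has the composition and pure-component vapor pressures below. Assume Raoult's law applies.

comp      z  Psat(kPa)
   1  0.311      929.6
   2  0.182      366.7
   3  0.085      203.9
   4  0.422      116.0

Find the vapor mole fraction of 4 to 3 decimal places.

y_4 = 0.244

Raoult's law: Kᵢ = Pᵢˢᵃᵗ/P = Pᵢˢᵃᵗ/283.6.
  K_1 = 929.6/283.6 = 3.27786, K_2 = 366.7/283.6 = 1.29302, K_3 = 203.9/283.6 = 0.71897, K_4 = 116.0/283.6 = 0.40903
Rachford–Rice: g(V/F) = Σ zᵢ(Kᵢ−1)/(1+V/F(Kᵢ−1)) = 0.
Check two-phase: ΣzᵢKᵢ = 1.488 > 1 and Σzᵢ/Kᵢ = 1.386 > 1, so g(0) = 0.488 > 0 and g(1) = -0.386 < 0.
Iterate (Newton) starting at V/F = 0.5:
  V/F = 0.500: g = -0.0041, g' = -0.671 → V/F = 0.494
Converged at V/F = 0.494.
Compositions from xᵢ = zᵢ/(1+V/F(Kᵢ−1)), yᵢ = Kᵢxᵢ:
  1: x = 0.146, y = 0.480
  2: x = 0.159, y = 0.206
  3: x = 0.099, y = 0.071
  4: x = 0.596, y = 0.244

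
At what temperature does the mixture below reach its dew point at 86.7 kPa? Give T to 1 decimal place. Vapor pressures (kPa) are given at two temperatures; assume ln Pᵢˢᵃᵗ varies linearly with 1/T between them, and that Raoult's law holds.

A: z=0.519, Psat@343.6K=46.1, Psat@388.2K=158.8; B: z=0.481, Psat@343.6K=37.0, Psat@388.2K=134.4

Dew-point temperature: Σzᵢ·P/Pᵢˢᵃᵗ(T) = 1. Interpolate ln Pᵢˢᵃᵗ = aᵢ + bᵢ/T.
  T = 343.6 K: ΣzᵢP/Pᵢˢᵃᵗ = 2.1032
  T = 388.2 K: ΣzᵢP/Pᵢˢᵃᵗ = 0.5936
  T = 365.9 K: ΣzᵢP/Pᵢˢᵃᵗ = 1.0750
  T = 377.0 K: ΣzᵢP/Pᵢˢᵃᵗ = 0.7929
  T = 371.4 K: ΣzᵢP/Pᵢˢᵃᵗ = 0.9224
  T = 368.6 K: ΣzᵢP/Pᵢˢᵃᵗ = 0.9966
Interpolating between 365.9 K and 368.6 K gives T ≈ 368.5 K.

T = 368.5 K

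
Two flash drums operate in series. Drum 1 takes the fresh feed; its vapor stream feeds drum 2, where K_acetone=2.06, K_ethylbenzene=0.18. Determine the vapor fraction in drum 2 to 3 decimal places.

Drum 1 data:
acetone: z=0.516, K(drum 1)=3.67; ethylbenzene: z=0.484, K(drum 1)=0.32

V/F (drum 2) = 0.668

Drum 1:
Let ψ₁ = V/F and solve Σ zᵢ(Kᵢ−1)/(1+ψ₁(Kᵢ−1)) = 0.
Feasibility: ΣzᵢKᵢ = 2.049, Σzᵢ/Kᵢ = 1.653 — both > 1, two phases present.
Newton iteration, ψ₁⁰ = 0.5:
  ψ₁ = 0.500: g = 0.0914, g' = -1.188 → ψ₁ = 0.577
  ψ₁ = 0.577: g = 0.0008, g' = -1.176 → ψ₁ = 0.578
Converged at ψ₁ = 0.578.
Drum-1 compositions:
  acetone: x = 0.203, y = 0.745
  ethylbenzene: x = 0.797, y = 0.255
Drum-2 feed = drum-1 vapor: z₂ = (0.7450, 0.2550).
Drum 2:
Binary case is linear: z₁(K₁−1)(1+ψ₂(K₂−1)) + z₂(K₂−1)(1+ψ₂(K₁−1)) = 0
⇒ ψ₂ = [z₁(K₁−1)+z₂(K₂−1)] / [−(K₁−1)(K₂−1)] = 0.5805/0.8692 = 0.668
  acetone: x = 0.436, y = 0.899
  ethylbenzene: x = 0.564, y = 0.101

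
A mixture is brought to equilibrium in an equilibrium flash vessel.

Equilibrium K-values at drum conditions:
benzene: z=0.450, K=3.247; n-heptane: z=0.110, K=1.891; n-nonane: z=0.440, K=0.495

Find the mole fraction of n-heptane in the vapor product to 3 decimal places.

y_n-heptane = 0.117

Newton iteration, V/F⁰ = 0.6:
  V/F = 0.600: g = 0.1757, g' = -0.680 → V/F = 0.858
  V/F = 0.858: g = 0.0086, g' = -0.643 → V/F = 0.872
Converged at V/F = 0.872.
Compositions from xᵢ = zᵢ/(1+V/F(Kᵢ−1)), yᵢ = Kᵢxᵢ:
  benzene: x = 0.152, y = 0.494
  n-heptane: x = 0.062, y = 0.117
  n-nonane: x = 0.786, y = 0.389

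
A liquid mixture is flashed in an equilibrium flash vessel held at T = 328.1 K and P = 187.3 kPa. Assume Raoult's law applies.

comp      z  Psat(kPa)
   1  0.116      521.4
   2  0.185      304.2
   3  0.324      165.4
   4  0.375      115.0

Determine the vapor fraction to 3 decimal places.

ψ = 0.409

Raoult's law: Kᵢ = Pᵢˢᵃᵗ/P = Pᵢˢᵃᵗ/187.3.
  K_1 = 521.4/187.3 = 2.78377, K_2 = 304.2/187.3 = 1.62413, K_3 = 165.4/187.3 = 0.88308, K_4 = 115.0/187.3 = 0.61399
Rachford–Rice: g(ψ) = Σ zᵢ(Kᵢ−1)/(1+ψ(Kᵢ−1)) = 0.
g(0) = ΣzᵢKᵢ − 1 = 0.140 and g(1) = 1 − Σzᵢ/Kᵢ = -0.133, so a root lies in (0, 1).
Newton–Raphson from ψ = 0.36:
  ψ = 0.360: g = 0.0126, g' = -0.265 → ψ = 0.408
  ψ = 0.408: g = 0.0003, g' = -0.253 → ψ = 0.409
Converged at ψ = 0.409.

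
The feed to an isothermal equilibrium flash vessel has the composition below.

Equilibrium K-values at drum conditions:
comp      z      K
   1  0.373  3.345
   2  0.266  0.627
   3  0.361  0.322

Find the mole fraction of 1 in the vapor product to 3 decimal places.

Newton–Raphson from β = 0.56:
  β = 0.560: g = -0.1419, g' = -0.874 → β = 0.398
  β = 0.398: g = 0.0010, g' = -0.911 → β = 0.399
Converged at β = 0.399.
Compositions from xᵢ = zᵢ/(1+β(Kᵢ−1)), yᵢ = Kᵢxᵢ:
  1: x = 0.193, y = 0.645
  2: x = 0.312, y = 0.196
  3: x = 0.495, y = 0.159

y_1 = 0.645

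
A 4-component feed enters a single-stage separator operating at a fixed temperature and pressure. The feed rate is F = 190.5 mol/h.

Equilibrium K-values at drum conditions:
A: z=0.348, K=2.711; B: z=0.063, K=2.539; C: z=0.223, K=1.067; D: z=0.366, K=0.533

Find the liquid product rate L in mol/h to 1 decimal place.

Rachford–Rice: g(ψ) = Σ zᵢ(Kᵢ−1)/(1+ψ(Kᵢ−1)) = 0.
g(0) = ΣzᵢKᵢ − 1 = 0.536 and g(1) = 1 − Σzᵢ/Kᵢ = -0.049, so a root lies in (0, 1).
Iterate (Newton) starting at ψ = 0.5:
  ψ = 0.500: g = 0.1672, g' = -0.480 → ψ = 0.848
  ψ = 0.848: g = 0.0162, g' = -0.417 → ψ = 0.887
Converged at ψ = 0.887.
Then V = ψ·F = 0.8865·190.5 = 168.9 mol/h and L = F − V = 21.6 mol/h.

L = 21.6 mol/h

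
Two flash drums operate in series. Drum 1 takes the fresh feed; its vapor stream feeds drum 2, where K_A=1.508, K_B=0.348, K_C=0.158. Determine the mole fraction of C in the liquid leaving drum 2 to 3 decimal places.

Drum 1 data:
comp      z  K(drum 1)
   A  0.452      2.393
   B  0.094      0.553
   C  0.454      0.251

Drum 1:
Iterate (Newton) starting at ψ₁ = 0.5:
  ψ₁ = 0.500: g = -0.2266, g' = -0.987 → ψ₁ = 0.270
  ψ₁ = 0.270: g = -0.0168, g' = -0.888 → ψ₁ = 0.251
Converged at ψ₁ = 0.251.
Drum-1 compositions:
  A: x = 0.335, y = 0.801
  B: x = 0.106, y = 0.059
  C: x = 0.559, y = 0.140
Drum-2 feed = drum-1 vapor: z₂ = (0.8010, 0.0586, 0.1404).
Drum 2:
Rachford–Rice: g(ψ₂) = Σ zᵢ(Kᵢ−1)/(1+ψ₂(Kᵢ−1)) = 0.
g(0) = ΣzᵢKᵢ − 1 = 0.251 and g(1) = 1 − Σzᵢ/Kᵢ = -0.588, so a root lies in (0, 1).
Newton–Raphson from ψ₂ = 0.5:
  ψ₂ = 0.500: g = 0.0637, g' = -0.483 → ψ₂ = 0.632
  ψ₂ = 0.632: g = -0.0095, g' = -0.645 → ψ₂ = 0.617
Converged at ψ₂ = 0.617.
  A: x = 0.610, y = 0.920
  B: x = 0.098, y = 0.034
  C: x = 0.292, y = 0.046

x_C (drum 2) = 0.292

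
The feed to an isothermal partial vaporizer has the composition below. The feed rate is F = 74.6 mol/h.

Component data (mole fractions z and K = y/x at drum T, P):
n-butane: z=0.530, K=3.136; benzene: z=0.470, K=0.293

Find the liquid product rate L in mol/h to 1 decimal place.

L = 35.1 mol/h

Iterate (Newton) starting at ψ = 0.52:
  ψ = 0.520: g = 0.0109, g' = -1.130 → ψ = 0.530
Converged at ψ = 0.530.
Then V = ψ·F = 0.5296·74.6 = 39.5 mol/h and L = F − V = 35.1 mol/h.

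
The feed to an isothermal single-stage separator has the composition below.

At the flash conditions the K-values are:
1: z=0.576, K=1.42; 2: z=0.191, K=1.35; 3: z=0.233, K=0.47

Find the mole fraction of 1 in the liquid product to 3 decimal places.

x_1 = 0.422

Let β = V/F and solve Σ zᵢ(Kᵢ−1)/(1+β(Kᵢ−1)) = 0.
Feasibility: ΣzᵢKᵢ = 1.185, Σzᵢ/Kᵢ = 1.043 — both > 1, two phases present.
Newton–Raphson from β = 0.5:
  β = 0.500: g = 0.0888, g' = -0.207 → β = 0.928
  β = 0.928: g = -0.0185, g' = -0.319 → β = 0.870
  β = 0.870: g = -0.0008, g' = -0.294 → β = 0.868
Converged at β = 0.868.
Compositions from xᵢ = zᵢ/(1+β(Kᵢ−1)), yᵢ = Kᵢxᵢ:
  1: x = 0.422, y = 0.599
  2: x = 0.147, y = 0.198
  3: x = 0.431, y = 0.203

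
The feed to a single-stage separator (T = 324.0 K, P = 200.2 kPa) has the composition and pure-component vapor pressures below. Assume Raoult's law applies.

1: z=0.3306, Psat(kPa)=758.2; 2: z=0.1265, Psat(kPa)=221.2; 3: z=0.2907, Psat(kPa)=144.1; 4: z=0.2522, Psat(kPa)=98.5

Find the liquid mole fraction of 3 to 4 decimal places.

x_3 = 0.3682

Raoult's law: Kᵢ = Pᵢˢᵃᵗ/P = Pᵢˢᵃᵗ/200.2.
  K_1 = 758.2/200.2 = 3.787213, K_2 = 221.2/200.2 = 1.104895, K_3 = 144.1/200.2 = 0.719780, K_4 = 98.5/200.2 = 0.492008
Let ψ = V/F and solve Σ zᵢ(Kᵢ−1)/(1+ψ(Kᵢ−1)) = 0.
g(0) = ΣzᵢKᵢ − 1 = 0.7251 and g(1) = 1 − Σzᵢ/Kᵢ = -0.1183, so a root lies in (0, 1).
Iterate (Newton) starting at ψ = 0.48:
  ψ = 0.4800: g = 0.14323, g' = -0.6155 → ψ = 0.7127
  ψ = 0.7127: g = 0.01827, g' = -0.4847 → ψ = 0.7504
  ψ = 0.7504: g = 0.00016, g' = -0.4765 → ψ = 0.7508
Converged at ψ = 0.7508.
Compositions from xᵢ = zᵢ/(1+ψ(Kᵢ−1)), yᵢ = Kᵢxᵢ:
  1: x = 0.1069, y = 0.4049
  2: x = 0.1173, y = 0.1296
  3: x = 0.3682, y = 0.2650
  4: x = 0.4077, y = 0.2006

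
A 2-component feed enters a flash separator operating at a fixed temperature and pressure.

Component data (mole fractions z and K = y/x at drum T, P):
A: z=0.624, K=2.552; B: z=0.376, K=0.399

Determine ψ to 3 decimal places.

ψ = 0.796

Binary case is linear: z₁(K₁−1)(1+ψ(K₂−1)) + z₂(K₂−1)(1+ψ(K₁−1)) = 0
⇒ ψ = [z₁(K₁−1)+z₂(K₂−1)] / [−(K₁−1)(K₂−1)] = 0.7425/0.9328 = 0.796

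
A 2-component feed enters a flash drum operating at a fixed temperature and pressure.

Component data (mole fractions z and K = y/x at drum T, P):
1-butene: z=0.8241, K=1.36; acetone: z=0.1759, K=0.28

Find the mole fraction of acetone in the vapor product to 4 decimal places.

y_acetone = 0.0933

Let β = V/F and solve Σ zᵢ(Kᵢ−1)/(1+β(Kᵢ−1)) = 0.
g(0) = ΣzᵢKᵢ − 1 = 0.1700 and g(1) = 1 − Σzᵢ/Kᵢ = -0.2342, so a root lies in (0, 1).
Iterate (Newton) starting at β = 0.5:
  β = 0.5000: g = 0.05353, g' = -0.2993 → β = 0.6788
  β = 0.6788: g = -0.00932, g' = -0.4179 → β = 0.6565
  β = 0.6565: g = -0.00023, g' = -0.3978 → β = 0.6560
Converged at β = 0.6560.
Compositions from xᵢ = zᵢ/(1+β(Kᵢ−1)), yᵢ = Kᵢxᵢ:
  1-butene: x = 0.6667, y = 0.9067
  acetone: x = 0.3333, y = 0.0933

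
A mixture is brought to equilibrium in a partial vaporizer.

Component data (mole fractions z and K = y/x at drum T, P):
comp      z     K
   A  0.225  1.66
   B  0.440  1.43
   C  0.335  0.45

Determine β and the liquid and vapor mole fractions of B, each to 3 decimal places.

β = 0.543, x_B = 0.357, y_B = 0.510

Material balance + equilibrium reduce to Σ zᵢ(Kᵢ−1)/(1+β(Kᵢ−1)) = 0.
g(0) = ΣzᵢKᵢ − 1 = 0.153 and g(1) = 1 − Σzᵢ/Kᵢ = -0.188, so a root lies in (0, 1).
Iterate (Newton) starting at β = 0.5:
  β = 0.500: g = 0.0132, g' = -0.303 → β = 0.544
  β = 0.544: g = -0.0002, g' = -0.313 → β = 0.543
Converged at β = 0.543.
Compositions from xᵢ = zᵢ/(1+β(Kᵢ−1)), yᵢ = Kᵢxᵢ:
  A: x = 0.166, y = 0.275
  B: x = 0.357, y = 0.510
  C: x = 0.478, y = 0.215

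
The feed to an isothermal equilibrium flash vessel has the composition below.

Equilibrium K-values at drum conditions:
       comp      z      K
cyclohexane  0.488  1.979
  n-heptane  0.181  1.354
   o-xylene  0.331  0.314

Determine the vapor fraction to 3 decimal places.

Rachford–Rice: g(ψ) = Σ zᵢ(Kᵢ−1)/(1+ψ(Kᵢ−1)) = 0.
g(0) = ΣzᵢKᵢ − 1 = 0.315 and g(1) = 1 − Σzᵢ/Kᵢ = -0.434, so a root lies in (0, 1).
Newton–Raphson from ψ = 0.47:
  ψ = 0.470: g = 0.0470, g' = -0.575 → ψ = 0.552
  ψ = 0.552: g = -0.0015, g' = -0.616 → ψ = 0.549
Converged at ψ = 0.549.

ψ = 0.549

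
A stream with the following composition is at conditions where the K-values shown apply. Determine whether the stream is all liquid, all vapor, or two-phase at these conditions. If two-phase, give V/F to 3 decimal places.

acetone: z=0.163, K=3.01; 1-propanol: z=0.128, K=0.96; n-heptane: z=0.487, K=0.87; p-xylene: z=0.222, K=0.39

two-phase, V/F = 0.221

ΣzᵢKᵢ = 1.124; Σzᵢ/Kᵢ = 1.316.
Both exceed 1, so a two-phase solution exists.
Newton iteration, ψ⁰ = 0.42:
  ψ = 0.420: g = -0.0766, g' = -0.352 → ψ = 0.203
  ψ = 0.203: g = 0.0081, g' = -0.449 → ψ = 0.221
Converged at ψ = 0.221.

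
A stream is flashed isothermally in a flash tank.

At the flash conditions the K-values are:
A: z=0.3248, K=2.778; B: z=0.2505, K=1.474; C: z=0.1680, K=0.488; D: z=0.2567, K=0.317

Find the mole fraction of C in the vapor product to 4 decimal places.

y_C = 0.1124

Newton–Raphson from ψ = 0.5:
  ψ = 0.5000: g = 0.01984, g' = -0.6802 → ψ = 0.5292
  ψ = 0.5292: g = -0.00006, g' = -0.6851 → ψ = 0.5291
Converged at ψ = 0.5291.
Compositions from xᵢ = zᵢ/(1+ψ(Kᵢ−1)), yᵢ = Kᵢxᵢ:
  A: x = 0.1674, y = 0.4649
  B: x = 0.2003, y = 0.2952
  C: x = 0.2304, y = 0.1124
  D: x = 0.4019, y = 0.1274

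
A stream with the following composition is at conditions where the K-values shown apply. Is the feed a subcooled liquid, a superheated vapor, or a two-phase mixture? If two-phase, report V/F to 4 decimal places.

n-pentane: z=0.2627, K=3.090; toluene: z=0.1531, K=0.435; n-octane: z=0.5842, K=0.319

ΣzᵢKᵢ = 1.0647; Σzᵢ/Kᵢ = 2.2683.
Both exceed 1, so a two-phase solution exists.
Material balance + equilibrium reduce to Σ zᵢ(Kᵢ−1)/(1+ψ(Kᵢ−1)) = 0.
Iterate (Newton) starting at ψ = 0.5:
  ψ = 0.5000: g = -0.45532, g' = -0.9922 → ψ = 0.0411
  ψ = 0.0411: g = 0.00774, g' = -1.3111 → ψ = 0.0470
  ψ = 0.0470: g = 0.00006, g' = -1.2921 → ψ = 0.0471
Converged at ψ = 0.0471.

two-phase, V/F = 0.0471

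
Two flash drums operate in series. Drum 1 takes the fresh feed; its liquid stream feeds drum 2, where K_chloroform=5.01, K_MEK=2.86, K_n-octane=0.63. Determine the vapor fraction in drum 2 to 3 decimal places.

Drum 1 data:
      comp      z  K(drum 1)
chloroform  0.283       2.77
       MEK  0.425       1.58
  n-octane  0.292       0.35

Drum 1:
Let ψ₁ = V/F and solve Σ zᵢ(Kᵢ−1)/(1+ψ₁(Kᵢ−1)) = 0.
Feasibility: ΣzᵢKᵢ = 1.558, Σzᵢ/Kᵢ = 1.205 — both > 1, two phases present.
Newton–Raphson from ψ₁ = 0.45:
  ψ₁ = 0.450: g = 0.2060, g' = -0.611 → ψ₁ = 0.787
  ψ₁ = 0.787: g = -0.0101, g' = -0.739 → ψ₁ = 0.773
Converged at ψ₁ = 0.773.
Drum-1 compositions:
  chloroform: x = 0.119, y = 0.331
  MEK: x = 0.293, y = 0.464
  n-octane: x = 0.587, y = 0.205
Drum-2 feed = drum-1 liquid: z₂ = (0.1195, 0.2934, 0.5871).
Drum 2:
Newton iteration, ψ₂⁰ = 0.48:
  ψ₂ = 0.480: g = 0.1880, g' = -0.627 → ψ₂ = 0.780
  ψ₂ = 0.780: g = 0.0334, g' = -0.441 → ψ₂ = 0.856
  ψ₂ = 0.856: g = 0.0008, g' = -0.421 → ψ₂ = 0.858
Converged at ψ₂ = 0.858.
  chloroform: x = 0.027, y = 0.135
  MEK: x = 0.113, y = 0.323
  n-octane: x = 0.860, y = 0.542

V/F (drum 2) = 0.858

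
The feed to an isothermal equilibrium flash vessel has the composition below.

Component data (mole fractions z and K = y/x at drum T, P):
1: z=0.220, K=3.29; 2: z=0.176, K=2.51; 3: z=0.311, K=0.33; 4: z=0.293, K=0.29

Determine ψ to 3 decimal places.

ψ = 0.259

Let ψ = V/F and solve Σ zᵢ(Kᵢ−1)/(1+ψ(Kᵢ−1)) = 0.
g(0) = ΣzᵢKᵢ − 1 = 0.353 and g(1) = 1 − Σzᵢ/Kᵢ = -1.090, so a root lies in (0, 1).
Iterate (Newton) starting at ψ = 0.59:
  ψ = 0.590: g = -0.3477, g' = -1.140 → ψ = 0.285
  ψ = 0.285: g = -0.0277, g' = -1.064 → ψ = 0.259
Converged at ψ = 0.259.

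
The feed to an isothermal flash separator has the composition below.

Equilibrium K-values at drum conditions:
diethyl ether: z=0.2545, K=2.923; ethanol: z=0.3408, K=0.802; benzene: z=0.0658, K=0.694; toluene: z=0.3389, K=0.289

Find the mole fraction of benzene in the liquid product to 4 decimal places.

Material balance + equilibrium reduce to Σ zᵢ(Kᵢ−1)/(1+ψ(Kᵢ−1)) = 0.
Feasibility: ΣzᵢKᵢ = 1.1608, Σzᵢ/Kᵢ = 1.7795 — both > 1, two phases present.
Newton–Raphson from ψ = 0.59:
  ψ = 0.5900: g = -0.28678, g' = -0.7412 → ψ = 0.2031
  ψ = 0.2031: g = -0.02146, g' = -0.7422 → ψ = 0.1742
  ψ = 0.1742: g = 0.00042, g' = -0.7725 → ψ = 0.1747
Converged at ψ = 0.1747.
Compositions from xᵢ = zᵢ/(1+ψ(Kᵢ−1)), yᵢ = Kᵢxᵢ:
  diethyl ether: x = 0.1905, y = 0.5568
  ethanol: x = 0.3530, y = 0.2831
  benzene: x = 0.0695, y = 0.0482
  toluene: x = 0.3870, y = 0.1118

x_benzene = 0.0695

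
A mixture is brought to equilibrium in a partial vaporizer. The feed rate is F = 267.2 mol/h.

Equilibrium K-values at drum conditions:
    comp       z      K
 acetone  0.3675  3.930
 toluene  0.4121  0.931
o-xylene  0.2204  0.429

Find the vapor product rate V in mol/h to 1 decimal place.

Rachford–Rice: g(V/F) = Σ zᵢ(Kᵢ−1)/(1+V/F(Kᵢ−1)) = 0.
Feasibility: ΣzᵢKᵢ = 1.9225, Σzᵢ/Kᵢ = 1.0499 — both > 1, two phases present.
Iterate (Newton) starting at V/F = 0.5:
  V/F = 0.5000: g = 0.23124, g' = -0.6621 → V/F = 0.8493
  V/F = 0.8493: g = 0.03415, g' = -0.5323 → V/F = 0.9134
  V/F = 0.9134: g = -0.00048, g' = -0.5496 → V/F = 0.9125
Converged at V/F = 0.9125.
Then V = V/F·F = 0.9125·267.2 = 243.8 mol/h and L = F − V = 23.4 mol/h.

V = 243.8 mol/h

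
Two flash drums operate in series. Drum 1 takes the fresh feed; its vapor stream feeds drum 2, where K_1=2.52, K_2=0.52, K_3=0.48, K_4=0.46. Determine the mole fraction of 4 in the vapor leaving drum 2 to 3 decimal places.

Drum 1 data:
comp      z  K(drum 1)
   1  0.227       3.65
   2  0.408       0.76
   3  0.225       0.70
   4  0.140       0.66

y_4 (drum 2) = 0.060

Drum 1:
Newton–Raphson from ψ₁ = 0.56:
  ψ₁ = 0.560: g = -0.0109, g' = -0.344 → ψ₁ = 0.528
  ψ₁ = 0.528: g = 0.0003, g' = -0.360 → ψ₁ = 0.529
Converged at ψ₁ = 0.529.
Drum-1 compositions:
  1: x = 0.095, y = 0.345
  2: x = 0.467, y = 0.355
  3: x = 0.267, y = 0.187
  4: x = 0.171, y = 0.113
Drum-2 feed = drum-1 vapor: z₂ = (0.3449, 0.3552, 0.1872, 0.1127).
Drum 2:
Rachford–Rice: g(ψ₂) = Σ zᵢ(Kᵢ−1)/(1+ψ₂(Kᵢ−1)) = 0.
g(0) = ΣzᵢKᵢ − 1 = 0.196 and g(1) = 1 − Σzᵢ/Kᵢ = -0.455, so a root lies in (0, 1).
Iterate (Newton) starting at ψ₂ = 0.5:
  ψ₂ = 0.500: g = -0.1413, g' = -0.553 → ψ₂ = 0.244
  ψ₂ = 0.244: g = 0.0075, g' = -0.639 → ψ₂ = 0.256
Converged at ψ₂ = 0.256.
  1: x = 0.248, y = 0.626
  2: x = 0.405, y = 0.211
  3: x = 0.216, y = 0.104
  4: x = 0.131, y = 0.060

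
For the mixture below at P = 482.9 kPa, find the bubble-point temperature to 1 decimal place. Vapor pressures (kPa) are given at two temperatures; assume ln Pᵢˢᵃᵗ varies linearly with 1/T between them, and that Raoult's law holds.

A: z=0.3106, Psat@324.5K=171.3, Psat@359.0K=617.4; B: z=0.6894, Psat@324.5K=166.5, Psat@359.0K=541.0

Bubble-point temperature: ΣzᵢPᵢˢᵃᵗ(T) = P. Interpolate ln Pᵢˢᵃᵗ = aᵢ + bᵢ/T.
  T = 324.5 K: ΣzᵢPᵢˢᵃᵗ = 167.99 kPa
  T = 359.0 K: ΣzᵢPᵢˢᵃᵗ = 564.73 kPa
  T = 341.8 K: ΣzᵢPᵢˢᵃᵗ = 318.04 kPa
  T = 350.4 K: ΣzᵢPᵢˢᵃᵗ = 426.77 kPa
  T = 354.7 K: ΣzᵢPᵢˢᵃᵗ = 491.75 kPa
  T = 352.5 K: ΣzᵢPᵢˢᵃᵗ = 457.55 kPa
Interpolating between 352.5 K and 354.7 K gives T ≈ 354.1 K.

T = 354.1 K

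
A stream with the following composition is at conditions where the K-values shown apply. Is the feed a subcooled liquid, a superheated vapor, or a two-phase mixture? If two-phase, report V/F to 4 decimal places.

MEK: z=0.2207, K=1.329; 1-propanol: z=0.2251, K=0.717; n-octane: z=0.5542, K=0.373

subcooled liquid

ΣzᵢKᵢ = 0.6614; Σzᵢ/Kᵢ = 1.9658.
Since ΣzᵢKᵢ < 1 the mixture is below its bubble point — single liquid phase.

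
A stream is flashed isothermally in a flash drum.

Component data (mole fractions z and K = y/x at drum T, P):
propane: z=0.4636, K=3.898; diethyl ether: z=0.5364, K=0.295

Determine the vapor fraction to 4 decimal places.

ψ = 0.4725

Binary case is linear: z₁(K₁−1)(1+ψ(K₂−1)) + z₂(K₂−1)(1+ψ(K₁−1)) = 0
⇒ ψ = [z₁(K₁−1)+z₂(K₂−1)] / [−(K₁−1)(K₂−1)] = 0.96535/2.04309 = 0.4725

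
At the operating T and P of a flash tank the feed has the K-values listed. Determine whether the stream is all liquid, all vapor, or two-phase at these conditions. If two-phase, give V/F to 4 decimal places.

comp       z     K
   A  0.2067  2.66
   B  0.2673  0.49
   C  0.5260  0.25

ΣzᵢKᵢ = 0.8123; Σzᵢ/Kᵢ = 2.7272.
Since ΣzᵢKᵢ < 1 the mixture is below its bubble point — single liquid phase.

all liquid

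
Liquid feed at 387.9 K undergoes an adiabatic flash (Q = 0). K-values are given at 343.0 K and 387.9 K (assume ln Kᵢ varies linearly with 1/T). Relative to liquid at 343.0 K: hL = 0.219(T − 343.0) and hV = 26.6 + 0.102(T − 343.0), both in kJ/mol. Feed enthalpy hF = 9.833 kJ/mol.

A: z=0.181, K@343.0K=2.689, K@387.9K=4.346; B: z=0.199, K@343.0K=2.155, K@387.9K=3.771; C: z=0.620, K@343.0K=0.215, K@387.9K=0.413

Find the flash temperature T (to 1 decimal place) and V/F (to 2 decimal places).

T = 362.2 K, V/F = 0.23

Adiabatic flash: solve Rachford–Rice at each trial T, then check hF = ψ·hV(T) + (1−ψ)·hL(T).
  T = 343.0 K: K = (2.689, 2.155, 0.215), RR gives ψ = 0.043, H_out = 1.151 kJ/mol
  T = 387.9 K: K = (4.346, 3.771, 0.413), RR gives ψ = 0.443, H_out = 19.283 kJ/mol
  T = 365.4 K: K = (3.467, 2.898, 0.304), RR gives ψ = 0.258, H_out = 11.099 kJ/mol
  T = 354.2 K: K = (3.066, 2.511, 0.257), RR gives ψ = 0.160, H_out = 6.506 kJ/mol
  T = 359.8 K: K = (3.264, 2.701, 0.280), RR gives ψ = 0.211, H_out = 8.872 kJ/mol
  T = 362.6 K: K = (3.365, 2.799, 0.292), RR gives ψ = 0.235, H_out = 10.001 kJ/mol
  T = 361.2 K: K = (3.314, 2.749, 0.286), RR gives ψ = 0.223, H_out = 9.441 kJ/mol
Linear interpolation between T = 361.2 (H_out = 9.441) and T = 362.6 (H_out = 10.001) on hF = 9.833 gives T ≈ 362.2 K, at which ψ = 0.23.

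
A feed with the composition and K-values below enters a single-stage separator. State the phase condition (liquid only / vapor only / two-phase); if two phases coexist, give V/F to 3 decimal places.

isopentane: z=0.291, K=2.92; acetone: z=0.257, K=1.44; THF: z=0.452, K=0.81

ΣzᵢKᵢ = 1.586; Σzᵢ/Kᵢ = 0.836.
Since Σzᵢ/Kᵢ < 1 the mixture is above its dew point — single vapor phase.

vapor only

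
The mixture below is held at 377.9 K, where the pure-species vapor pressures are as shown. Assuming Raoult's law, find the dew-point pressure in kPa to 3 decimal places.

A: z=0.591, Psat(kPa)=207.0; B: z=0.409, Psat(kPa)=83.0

Pdew = 128.489 kPa

At the dew point ψ → 1, so Σzᵢ/Kᵢ = 1 with Kᵢ = Pᵢˢᵃᵗ/P ⇒ 1/P = Σzᵢ/Pᵢˢᵃᵗ.
1/P = 0.591/207.0 + 0.409/83.0 = 0.007783 ⇒ P = 128.489 kPa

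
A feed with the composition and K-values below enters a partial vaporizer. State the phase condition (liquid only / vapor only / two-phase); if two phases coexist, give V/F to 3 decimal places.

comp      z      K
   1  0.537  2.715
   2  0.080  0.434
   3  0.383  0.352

ΣzᵢKᵢ = 1.627; Σzᵢ/Kᵢ = 1.470.
Both exceed 1, so a two-phase solution exists.
Let ψ = V/F and solve Σ zᵢ(Kᵢ−1)/(1+ψ(Kᵢ−1)) = 0.
Iterate (Newton) starting at ψ = 0.58:
  ψ = 0.580: g = -0.0033, g' = -0.867 → ψ = 0.576
Converged at ψ = 0.576.

two-phase, V/F = 0.576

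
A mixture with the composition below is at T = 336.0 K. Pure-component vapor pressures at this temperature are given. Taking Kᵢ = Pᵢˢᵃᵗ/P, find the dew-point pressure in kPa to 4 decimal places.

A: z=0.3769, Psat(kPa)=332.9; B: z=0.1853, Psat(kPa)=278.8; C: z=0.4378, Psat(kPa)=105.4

At the dew point ψ → 1, so Σzᵢ/Kᵢ = 1 with Kᵢ = Pᵢˢᵃᵗ/P ⇒ 1/P = Σzᵢ/Pᵢˢᵃᵗ.
1/P = 0.3769/332.9 + 0.1853/278.8 + 0.4378/105.4 = 0.0059505 ⇒ P = 168.0529 kPa

Pdew = 168.0529 kPa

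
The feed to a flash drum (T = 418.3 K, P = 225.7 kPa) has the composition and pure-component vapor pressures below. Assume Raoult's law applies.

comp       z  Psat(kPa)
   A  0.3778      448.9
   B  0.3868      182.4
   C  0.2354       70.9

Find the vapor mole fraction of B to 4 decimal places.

Raoult's law: Kᵢ = Pᵢˢᵃᵗ/P = Pᵢˢᵃᵗ/225.7.
  K_A = 448.9/225.7 = 1.988923, K_B = 182.4/225.7 = 0.808152, K_C = 70.9/225.7 = 0.314134
Newton iteration, ψ⁰ = 0.5:
  ψ = 0.5000: g = -0.07780, g' = -0.4393 → ψ = 0.3229
  ψ = 0.3229: g = -0.00331, g' = -0.4111 → ψ = 0.3149
Converged at ψ = 0.3149.
Compositions from xᵢ = zᵢ/(1+ψ(Kᵢ−1)), yᵢ = Kᵢxᵢ:
  A: x = 0.2881, y = 0.5730
  B: x = 0.4117, y = 0.3327
  C: x = 0.3002, y = 0.0943

y_B = 0.3327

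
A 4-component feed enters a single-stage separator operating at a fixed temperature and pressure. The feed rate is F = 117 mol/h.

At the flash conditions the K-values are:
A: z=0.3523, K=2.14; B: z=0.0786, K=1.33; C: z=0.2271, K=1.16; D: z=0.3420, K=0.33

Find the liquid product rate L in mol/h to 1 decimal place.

Rachford–Rice: g(ψ) = Σ zᵢ(Kᵢ−1)/(1+ψ(Kᵢ−1)) = 0.
g(0) = ΣzᵢKᵢ − 1 = 0.2348 and g(1) = 1 − Σzᵢ/Kᵢ = -0.4559, so a root lies in (0, 1).
Iterate (Newton) starting at ψ = 0.59:
  ψ = 0.5900: g = -0.08390, g' = -0.5944 → ψ = 0.4488
  ψ = 0.4488: g = -0.00551, g' = -0.5259 → ψ = 0.4384
  ψ = 0.4384: g = -0.00002, g' = -0.5229 → ψ = 0.4383
Converged at ψ = 0.4383.
Then V = ψ·F = 0.4383·117 = 51.3 mol/h and L = F − V = 65.7 mol/h.

L = 65.7 mol/h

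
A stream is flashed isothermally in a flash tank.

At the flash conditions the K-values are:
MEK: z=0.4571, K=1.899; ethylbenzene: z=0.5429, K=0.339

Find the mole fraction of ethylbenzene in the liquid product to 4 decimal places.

x_ethylbenzene = 0.5763

Iterate (Newton) starting at ψ = 0.5:
  ψ = 0.5000: g = -0.25251, g' = -0.7050 → ψ = 0.1418
  ψ = 0.1418: g = -0.03153, g' = -0.5794 → ψ = 0.0874
  ψ = 0.0874: g = 0.00012, g' = -0.5847 → ψ = 0.0876
Converged at ψ = 0.0876.
Compositions from xᵢ = zᵢ/(1+ψ(Kᵢ−1)), yᵢ = Kᵢxᵢ:
  MEK: x = 0.4237, y = 0.8046
  ethylbenzene: x = 0.5763, y = 0.1954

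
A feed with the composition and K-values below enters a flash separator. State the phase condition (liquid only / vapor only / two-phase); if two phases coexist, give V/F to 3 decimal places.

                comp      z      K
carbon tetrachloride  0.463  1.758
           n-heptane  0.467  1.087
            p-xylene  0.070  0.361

vapor only

ΣzᵢKᵢ = 1.347; Σzᵢ/Kᵢ = 0.887.
Since Σzᵢ/Kᵢ < 1 the mixture is above its dew point — single vapor phase.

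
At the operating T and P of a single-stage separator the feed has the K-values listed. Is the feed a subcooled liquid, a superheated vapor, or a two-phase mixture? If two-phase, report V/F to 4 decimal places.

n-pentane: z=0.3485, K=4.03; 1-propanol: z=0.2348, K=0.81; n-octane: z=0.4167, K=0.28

two-phase, V/F = 0.4071

ΣzᵢKᵢ = 1.7113; Σzᵢ/Kᵢ = 1.8646.
Both exceed 1, so a two-phase solution exists.
Rachford–Rice: g(ψ) = Σ zᵢ(Kᵢ−1)/(1+ψ(Kᵢ−1)) = 0.
Iterate (Newton) starting at ψ = 0.5:
  ψ = 0.5000: g = -0.09822, g' = -1.0436 → ψ = 0.4059
  ψ = 0.4059: g = 0.00132, g' = -1.0847 → ψ = 0.4071
Converged at ψ = 0.4071.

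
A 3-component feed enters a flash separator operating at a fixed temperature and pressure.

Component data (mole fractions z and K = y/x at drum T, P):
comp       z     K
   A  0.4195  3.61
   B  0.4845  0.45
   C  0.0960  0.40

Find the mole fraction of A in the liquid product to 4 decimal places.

x_A = 0.1763

Material balance + equilibrium reduce to Σ zᵢ(Kᵢ−1)/(1+V/F(Kᵢ−1)) = 0.
Check two-phase: ΣzᵢKᵢ = 1.7708 > 1 and Σzᵢ/Kᵢ = 1.4329 > 1, so g(0) = 0.7708 > 0 and g(1) = -0.4329 < 0.
Newton iteration, V/F⁰ = 0.5:
  V/F = 0.5000: g = 0.02517, g' = -0.8872 → V/F = 0.5284
  V/F = 0.5284: g = 0.00025, g' = -0.8702 → V/F = 0.5287
Converged at V/F = 0.5287.
Compositions from xᵢ = zᵢ/(1+V/F(Kᵢ−1)), yᵢ = Kᵢxᵢ:
  A: x = 0.1763, y = 0.6364
  B: x = 0.6831, y = 0.3074
  C: x = 0.1406, y = 0.0562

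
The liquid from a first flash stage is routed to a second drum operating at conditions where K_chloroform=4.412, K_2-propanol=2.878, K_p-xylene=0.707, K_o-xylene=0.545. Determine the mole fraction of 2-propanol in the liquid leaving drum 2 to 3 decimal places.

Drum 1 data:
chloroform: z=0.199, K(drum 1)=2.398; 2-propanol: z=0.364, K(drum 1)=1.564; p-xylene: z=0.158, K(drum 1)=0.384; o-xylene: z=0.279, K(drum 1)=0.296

Drum 1:
Material balance + equilibrium reduce to Σ zᵢ(Kᵢ−1)/(1+ψ₁(Kᵢ−1)) = 0.
Feasibility: ΣzᵢKᵢ = 1.190, Σzᵢ/Kᵢ = 1.670 — both > 1, two phases present.
Newton–Raphson from ψ₁ = 0.46:
  ψ₁ = 0.460: g = -0.0940, g' = -0.636 → ψ₁ = 0.312
  ψ₁ = 0.312: g = -0.0041, g' = -0.591 → ψ₁ = 0.305
Converged at ψ₁ = 0.305.
Drum-1 compositions:
  chloroform: x = 0.139, y = 0.334
  2-propanol: x = 0.311, y = 0.486
  p-xylene: x = 0.195, y = 0.075
  o-xylene: x = 0.355, y = 0.105
Drum-2 feed = drum-1 liquid: z₂ = (0.1395, 0.3105, 0.1946, 0.3554).
Drum 2:
Let ψ₂ = V/F and solve Σ zᵢ(Kᵢ−1)/(1+ψ₂(Kᵢ−1)) = 0.
Feasibility: ΣzᵢKᵢ = 1.840, Σzᵢ/Kᵢ = 1.067 — both > 1, two phases present.
Iterate (Newton) starting at ψ₂ = 0.5:
  ψ₂ = 0.500: g = 0.2004, g' = -0.659 → ψ₂ = 0.804
  ψ₂ = 0.804: g = 0.0298, g' = -0.501 → ψ₂ = 0.864
Converged at ψ₂ = 0.864.
  chloroform: x = 0.035, y = 0.156
  2-propanol: x = 0.118, y = 0.341
  p-xylene: x = 0.261, y = 0.184
  o-xylene: x = 0.586, y = 0.319

x_2-propanol (drum 2) = 0.118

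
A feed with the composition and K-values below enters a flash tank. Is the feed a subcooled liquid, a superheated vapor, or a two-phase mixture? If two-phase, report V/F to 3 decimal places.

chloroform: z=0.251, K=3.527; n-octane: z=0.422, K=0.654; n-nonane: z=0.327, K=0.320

ΣzᵢKᵢ = 1.266; Σzᵢ/Kᵢ = 1.738.
Both exceed 1, so a two-phase solution exists.
Material balance + equilibrium reduce to Σ zᵢ(Kᵢ−1)/(1+ψ(Kᵢ−1)) = 0.
Newton iteration, ψ⁰ = 0.5:
  ψ = 0.500: g = -0.2332, g' = -0.734 → ψ = 0.182
  ψ = 0.182: g = 0.0247, g' = -1.006 → ψ = 0.207
Converged at ψ = 0.207.

two-phase, V/F = 0.207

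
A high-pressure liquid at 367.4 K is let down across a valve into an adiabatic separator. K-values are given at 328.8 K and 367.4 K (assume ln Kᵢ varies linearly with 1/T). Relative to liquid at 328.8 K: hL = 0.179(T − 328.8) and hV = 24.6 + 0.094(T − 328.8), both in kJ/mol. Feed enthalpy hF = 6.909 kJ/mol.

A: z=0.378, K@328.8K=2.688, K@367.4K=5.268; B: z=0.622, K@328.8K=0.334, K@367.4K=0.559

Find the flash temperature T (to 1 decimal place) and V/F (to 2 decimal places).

T = 332.6 K, V/F = 0.26

Adiabatic flash: solve Rachford–Rice at each trial T, then check hF = ψ·hV(T) + (1−ψ)·hL(T).
  T = 328.8 K: K = (2.688, 0.334), RR gives ψ = 0.199, H_out = 4.897 kJ/mol
  T = 367.4 K: K = (5.268, 0.559), RR gives ψ = 0.711, H_out = 22.076 kJ/mol
  T = 348.1 K: K = (3.834, 0.438), RR gives ψ = 0.453, H_out = 13.866 kJ/mol
  T = 338.5 K: K = (3.229, 0.384), RR gives ψ = 0.335, H_out = 9.701 kJ/mol
  T = 333.6 K: K = (2.947, 0.358), RR gives ψ = 0.270, H_out = 7.385 kJ/mol
  T = 331.2 K: K = (2.816, 0.346), RR gives ψ = 0.235, H_out = 6.174 kJ/mol
  T = 332.4 K: K = (2.881, 0.352), RR gives ψ = 0.253, H_out = 6.787 kJ/mol
Linear interpolation between T = 332.4 (H_out = 6.787) and T = 333.6 (H_out = 7.385) on hF = 6.909 gives T ≈ 332.6 K, at which ψ = 0.26.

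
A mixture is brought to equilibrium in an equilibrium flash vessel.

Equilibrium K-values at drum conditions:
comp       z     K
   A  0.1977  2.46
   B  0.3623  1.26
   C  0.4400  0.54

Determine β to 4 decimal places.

Rachford–Rice: g(β) = Σ zᵢ(Kᵢ−1)/(1+β(Kᵢ−1)) = 0.
Check two-phase: ΣzᵢKᵢ = 1.1804 > 1 and Σzᵢ/Kᵢ = 1.1827 > 1, so g(0) = 0.1804 > 0 and g(1) = -0.1827 < 0.
Newton iteration, β⁰ = 0.67:
  β = 0.6700: g = -0.06644, g' = -0.3200 → β = 0.4624
  β = 0.4624: g = -0.00068, g' = -0.3199 → β = 0.4603
Converged at β = 0.4603.

β = 0.4603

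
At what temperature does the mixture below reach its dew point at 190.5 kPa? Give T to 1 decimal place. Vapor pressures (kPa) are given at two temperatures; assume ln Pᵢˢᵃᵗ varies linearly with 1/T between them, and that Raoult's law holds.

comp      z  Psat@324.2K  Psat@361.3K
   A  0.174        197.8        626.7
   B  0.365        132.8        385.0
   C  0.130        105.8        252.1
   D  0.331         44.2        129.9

Dew-point temperature: Σzᵢ·P/Pᵢˢᵃᵗ(T) = 1. Interpolate ln Pᵢˢᵃᵗ = aᵢ + bᵢ/T.
  T = 324.2 K: ΣzᵢP/Pᵢˢᵃᵗ = 2.3518
  T = 361.3 K: ΣzᵢP/Pᵢˢᵃᵗ = 0.8171
  T = 342.8 K: ΣzᵢP/Pᵢˢᵃᵗ = 1.3445
  T = 352.1 K: ΣzᵢP/Pᵢˢᵃᵗ = 1.0398
  T = 356.7 K: ΣzᵢP/Pᵢˢᵃᵗ = 0.9203
  T = 354.4 K: ΣzᵢP/Pᵢˢᵃᵗ = 0.9778
Interpolating between 352.1 K and 354.4 K gives T ≈ 353.6 K.

T = 353.6 K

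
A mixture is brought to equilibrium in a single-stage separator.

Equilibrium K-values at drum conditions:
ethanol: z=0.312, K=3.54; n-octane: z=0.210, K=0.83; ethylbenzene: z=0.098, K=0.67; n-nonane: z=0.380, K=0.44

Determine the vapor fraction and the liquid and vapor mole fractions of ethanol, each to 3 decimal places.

ψ = 0.463, x_ethanol = 0.143, y_ethanol = 0.508

Let ψ = V/F and solve Σ zᵢ(Kᵢ−1)/(1+ψ(Kᵢ−1)) = 0.
Feasibility: ΣzᵢKᵢ = 1.512, Σzᵢ/Kᵢ = 1.351 — both > 1, two phases present.
Newton iteration, ψ⁰ = 0.64:
  ψ = 0.640: g = -0.1109, g' = -0.606 → ψ = 0.457
  ψ = 0.457: g = 0.0039, g' = -0.668 → ψ = 0.463
Converged at ψ = 0.463.
Compositions from xᵢ = zᵢ/(1+ψ(Kᵢ−1)), yᵢ = Kᵢxᵢ:
  ethanol: x = 0.143, y = 0.508
  n-octane: x = 0.228, y = 0.189
  ethylbenzene: x = 0.116, y = 0.078
  n-nonane: x = 0.513, y = 0.226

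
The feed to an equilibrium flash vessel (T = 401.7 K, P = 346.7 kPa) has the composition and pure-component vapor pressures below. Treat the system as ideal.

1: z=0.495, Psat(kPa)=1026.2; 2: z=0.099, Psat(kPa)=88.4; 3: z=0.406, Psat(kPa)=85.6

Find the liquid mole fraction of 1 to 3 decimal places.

x_1 = 0.277

Raoult's law: Kᵢ = Pᵢˢᵃᵗ/P = Pᵢˢᵃᵗ/346.7.
  K_1 = 1026.2/346.7 = 2.95991, K_2 = 88.4/346.7 = 0.25498, K_3 = 85.6/346.7 = 0.24690
Rachford–Rice: g(V/F) = Σ zᵢ(Kᵢ−1)/(1+V/F(Kᵢ−1)) = 0.
Feasibility: ΣzᵢKᵢ = 1.591, Σzᵢ/Kᵢ = 2.200 — both > 1, two phases present.
Newton–Raphson from V/F = 0.37:
  V/F = 0.370: g = 0.0367, g' = -1.186 → V/F = 0.401
Converged at V/F = 0.401.
Compositions from xᵢ = zᵢ/(1+V/F(Kᵢ−1)), yᵢ = Kᵢxᵢ:
  1: x = 0.277, y = 0.820
  2: x = 0.141, y = 0.036
  3: x = 0.582, y = 0.144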